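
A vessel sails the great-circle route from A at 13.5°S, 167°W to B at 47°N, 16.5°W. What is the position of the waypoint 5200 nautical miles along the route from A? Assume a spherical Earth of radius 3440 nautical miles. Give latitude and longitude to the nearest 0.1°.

Write both endpoints as unit vectors p₁, p₂ with components (cos φ cos λ, cos φ sin λ, sin φ).
The central angle between the endpoints is δ = arccos(p₁·p₂) ≈ 2.416 rad (138.4°). The total great-circle distance is δ·R ≈ 2.416 × 3440 ≈ 8310 nmi, so the target fraction is f = 5200/8310 ≈ 0.626.
Interpolate at f ≈ 0.626 with slerp weights a = sin((1−f)δ)/sin δ ≈ 1.184, b = sin(fδ)/sin δ ≈ 1.504.
p = a·p₁ + b·p₂ ≈ (-0.138, -0.550, 0.823); φ = arcsin(p_z) ≈ 55.43°, λ = atan2(p_y, p_x) ≈ -104.11°.

≈ 55.4°N, 104.1°W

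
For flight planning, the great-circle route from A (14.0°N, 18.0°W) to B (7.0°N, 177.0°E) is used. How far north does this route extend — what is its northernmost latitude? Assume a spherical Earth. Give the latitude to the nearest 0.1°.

The great circle lies in the plane with unit normal n̂ = (p₁ × p₂)/|p₁ × p₂|.
Here n̂_z ≈ -0.574; the vertex latitude is φ_max = arccos|n̂_z| ≈ 55.0°.
Check via Clairaut: cos φ_max = |cos φ₁| · sin C = cos(14.0°)·sin(36.3°) ≈ 0.574, again giving ≈ 55.0°.

≈ 55.0°N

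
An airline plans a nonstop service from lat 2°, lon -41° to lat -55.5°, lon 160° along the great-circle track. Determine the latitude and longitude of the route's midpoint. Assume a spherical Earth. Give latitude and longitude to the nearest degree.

≈ lat -57°, lon -64°

From cos δ = sin φ₁ sin φ₂ + cos φ₁ cos φ₂ cos Δλ, the central angle is δ ≈ 2.162 rad (123.9°).
Interpolate at f = 1/2 with slerp weights a = sin((1−f)δ)/sin δ ≈ 1.063, b = sin(fδ)/sin δ ≈ 1.063.
p = a·p₁ + b·p₂ ≈ (0.236, -0.491, -0.839); φ = arcsin(p_z) ≈ -57.00°, λ = atan2(p_y, p_x) ≈ -64.33°.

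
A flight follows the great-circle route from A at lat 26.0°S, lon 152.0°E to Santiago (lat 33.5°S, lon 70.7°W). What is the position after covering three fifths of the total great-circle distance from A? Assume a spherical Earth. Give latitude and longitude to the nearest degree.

Convert each endpoint to a unit vector on the sphere (x = cos φ cos λ, y = cos φ sin λ, z = sin φ).
The central angle between the endpoints is δ = arccos(p₁·p₂) ≈ 1.885 rad (108.0°).
Interpolate at f = 3/5 with slerp weights a = sin((1−f)δ)/sin δ ≈ 0.720, b = sin(fδ)/sin δ ≈ 0.951.
p = a·p₁ + b·p₂ ≈ (-0.309, -0.445, -0.841); φ = arcsin(p_z) ≈ -57.20°, λ = atan2(p_y, p_x) ≈ -124.77°.

≈ lat 57°S, lon 125°W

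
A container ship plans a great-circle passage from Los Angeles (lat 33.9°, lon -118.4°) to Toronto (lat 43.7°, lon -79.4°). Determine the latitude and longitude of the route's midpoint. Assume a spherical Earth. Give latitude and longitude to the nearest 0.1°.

≈ lat 40.5°, lon -100.3°

Write both endpoints as unit vectors p₁, p₂ with components (cos φ cos λ, cos φ sin λ, sin φ).
The central angle between the endpoints is δ = arccos(p₁·p₂) ≈ 0.552 rad (31.6°).
Interpolate at f = 1/2 with slerp weights a = sin((1−f)δ)/sin δ ≈ 0.520, b = sin(fδ)/sin δ ≈ 0.520.
p = a·p₁ + b·p₂ ≈ (-0.136, -0.749, 0.649); φ = arcsin(p_z) ≈ 40.45°, λ = atan2(p_y, p_x) ≈ -100.30°.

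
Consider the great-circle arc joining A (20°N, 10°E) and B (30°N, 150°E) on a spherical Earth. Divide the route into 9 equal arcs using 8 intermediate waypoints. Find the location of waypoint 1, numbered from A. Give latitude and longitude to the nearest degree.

≈ (30°N, 19°E)

From cos δ = sin φ₁ sin φ₂ + cos φ₁ cos φ₂ cos Δλ, the central angle is δ ≈ 2.040 rad (116.9°).
Interpolate at f = 1/9 with slerp weights a = sin((1−f)δ)/sin δ ≈ 1.088, b = sin(fδ)/sin δ ≈ 0.252.
p = a·p₁ + b·p₂ ≈ (0.818, 0.287, 0.498); φ = arcsin(p_z) ≈ 29.89°, λ = atan2(p_y, p_x) ≈ 19.31°.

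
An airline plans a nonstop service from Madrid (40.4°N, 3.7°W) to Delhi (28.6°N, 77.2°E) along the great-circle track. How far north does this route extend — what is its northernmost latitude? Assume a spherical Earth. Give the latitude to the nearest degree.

≈ 43°N

The great circle lies in the plane with unit normal n̂ = (p₁ × p₂)/|p₁ × p₂|.
Here n̂_z ≈ +0.726; the vertex latitude is φ_max = arccos|n̂_z| ≈ 43.4°.
Check via Clairaut: cos φ_max = |cos φ₁| · sin C = cos(40.4°)·sin(72.4°) ≈ 0.726, again giving ≈ 43.4°.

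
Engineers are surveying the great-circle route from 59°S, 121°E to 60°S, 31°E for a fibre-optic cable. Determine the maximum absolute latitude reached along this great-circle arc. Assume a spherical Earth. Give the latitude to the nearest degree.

≈ 67°S

The great circle lies in the plane with unit normal n̂ = (p₁ × p₂)/|p₁ × p₂|.
Here n̂_z ≈ -0.384; the vertex latitude is φ_max = arccos|n̂_z| ≈ 67.4°.
Check via Clairaut: cos φ_max = |cos φ₁| · sin C = cos(59.0°)·sin(131.7°) ≈ 0.384, again giving ≈ 67.4°.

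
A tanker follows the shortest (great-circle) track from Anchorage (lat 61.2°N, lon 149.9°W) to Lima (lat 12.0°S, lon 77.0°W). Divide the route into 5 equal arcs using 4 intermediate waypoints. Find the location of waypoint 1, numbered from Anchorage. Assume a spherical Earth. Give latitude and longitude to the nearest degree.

≈ lat 51°N, lon 122°W

The haversine formula gives a central angle δ ≈ 1.614 rad (92.5°) between the endpoints.
Interpolate at f = 1/5 with slerp weights a = sin((1−f)δ)/sin δ ≈ 0.962, b = sin(fδ)/sin δ ≈ 0.318.
p = a·p₁ + b·p₂ ≈ (-0.331, -0.535, 0.777); φ = arcsin(p_z) ≈ 51.00°, λ = atan2(p_y, p_x) ≈ -121.75°.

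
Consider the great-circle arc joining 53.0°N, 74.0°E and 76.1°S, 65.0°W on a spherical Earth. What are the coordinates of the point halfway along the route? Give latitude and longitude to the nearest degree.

The haversine formula gives a central angle δ ≈ 2.656 rad (152.2°) between the endpoints.
Interpolate at f = 1/2 with slerp weights a = sin((1−f)δ)/sin δ ≈ 2.079, b = sin(fδ)/sin δ ≈ 2.079.
p = a·p₁ + b·p₂ ≈ (0.556, 0.750, -0.358); φ = arcsin(p_z) ≈ -20.97°, λ = atan2(p_y, p_x) ≈ 53.45°.

≈ 21°S, 53°E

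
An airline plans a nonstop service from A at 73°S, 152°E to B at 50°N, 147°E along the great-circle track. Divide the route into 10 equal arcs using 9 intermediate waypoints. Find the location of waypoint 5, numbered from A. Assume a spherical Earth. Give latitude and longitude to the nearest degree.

≈ 12°S, 149°E

The haversine formula gives a central angle δ ≈ 2.148 rad (123.0°) between the endpoints.
Interpolate at f = 5/10 with slerp weights a = sin((1−f)δ)/sin δ ≈ 1.049, b = sin(fδ)/sin δ ≈ 1.049.
p = a·p₁ + b·p₂ ≈ (-0.836, 0.511, -0.200); φ = arcsin(p_z) ≈ -11.51°, λ = atan2(p_y, p_x) ≈ 148.56°.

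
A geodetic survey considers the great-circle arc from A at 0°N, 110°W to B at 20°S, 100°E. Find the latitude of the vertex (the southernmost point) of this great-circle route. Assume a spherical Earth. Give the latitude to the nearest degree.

The great circle lies in the plane with unit normal n̂ = (p₁ × p₂)/|p₁ × p₂|.
Here n̂_z ≈ -0.808; the vertex latitude is φ_max = arccos|n̂_z| ≈ 36.1°.
Check via Clairaut: cos φ_max = |cos φ₁| · sin C = cos(0.0°)·sin(126.1°) ≈ 0.808, again giving ≈ 36.1°.

≈ 36°S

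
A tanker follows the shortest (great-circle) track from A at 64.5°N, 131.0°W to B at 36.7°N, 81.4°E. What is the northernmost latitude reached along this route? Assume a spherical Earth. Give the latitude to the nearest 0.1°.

The great circle lies in the plane with unit normal n̂ = (p₁ × p₂)/|p₁ × p₂|.
Here n̂_z ≈ -0.191; the vertex latitude is φ_max = arccos|n̂_z| ≈ 79.0°.
Check via Clairaut: cos φ_max = |cos φ₁| · sin C = cos(64.5°)·sin(26.3°) ≈ 0.191, again giving ≈ 79.0°.

≈ 79.0°N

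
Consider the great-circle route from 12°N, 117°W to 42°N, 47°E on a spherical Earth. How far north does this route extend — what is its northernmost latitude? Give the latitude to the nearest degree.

≈ 76°N

The great circle lies in the plane with unit normal n̂ = (p₁ × p₂)/|p₁ × p₂|.
Here n̂_z ≈ +0.242; the vertex latitude is φ_max = arccos|n̂_z| ≈ 76.0°.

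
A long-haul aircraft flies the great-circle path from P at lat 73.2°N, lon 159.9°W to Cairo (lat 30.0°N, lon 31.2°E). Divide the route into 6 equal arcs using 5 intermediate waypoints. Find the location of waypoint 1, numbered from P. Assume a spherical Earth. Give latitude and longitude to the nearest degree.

Convert each endpoint to a unit vector on the sphere (x = cos φ cos λ, y = cos φ sin λ, z = sin φ).
The central angle between the endpoints is δ = arccos(p₁·p₂) ≈ 1.336 rad (76.5°).
Interpolate at f = 1/6 with slerp weights a = sin((1−f)δ)/sin δ ≈ 0.922, b = sin(fδ)/sin δ ≈ 0.227.
p = a·p₁ + b·p₂ ≈ (-0.082, 0.010, 0.997); φ = arcsin(p_z) ≈ 85.25°, λ = atan2(p_y, p_x) ≈ 172.91°.

≈ lat 85°N, lon 173°E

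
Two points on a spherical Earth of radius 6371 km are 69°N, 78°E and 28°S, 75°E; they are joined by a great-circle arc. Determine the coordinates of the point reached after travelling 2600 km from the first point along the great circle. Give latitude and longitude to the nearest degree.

≈ 46°N, 76°E

Convert each endpoint to a unit vector on the sphere (x = cos φ cos λ, y = cos φ sin λ, z = sin φ).
The central angle between the endpoints is δ = arccos(p₁·p₂) ≈ 1.693 rad (97.0°). The total great-circle distance is δ·R ≈ 1.693 × 6371 ≈ 10789 km, so the target fraction is f = 2600/10789 ≈ 0.241.
Interpolate at f ≈ 0.241 with slerp weights a = sin((1−f)δ)/sin δ ≈ 0.967, b = sin(fδ)/sin δ ≈ 0.400.
p = a·p₁ + b·p₂ ≈ (0.163, 0.680, 0.715); φ = arcsin(p_z) ≈ 45.63°, λ = atan2(p_y, p_x) ≈ 76.49°.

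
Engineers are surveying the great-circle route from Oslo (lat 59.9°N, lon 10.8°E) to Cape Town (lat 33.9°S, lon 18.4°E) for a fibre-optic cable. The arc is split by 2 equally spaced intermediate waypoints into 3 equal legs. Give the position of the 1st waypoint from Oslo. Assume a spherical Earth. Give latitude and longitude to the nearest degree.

The haversine formula gives a central angle δ ≈ 1.641 rad (94.0°) between the endpoints.
Interpolate at f = 1/3 with slerp weights a = sin((1−f)δ)/sin δ ≈ 0.891, b = sin(fδ)/sin δ ≈ 0.521.
p = a·p₁ + b·p₂ ≈ (0.849, 0.220, 0.480); φ = arcsin(p_z) ≈ 28.67°, λ = atan2(p_y, p_x) ≈ 14.54°.

≈ lat 29°N, lon 15°E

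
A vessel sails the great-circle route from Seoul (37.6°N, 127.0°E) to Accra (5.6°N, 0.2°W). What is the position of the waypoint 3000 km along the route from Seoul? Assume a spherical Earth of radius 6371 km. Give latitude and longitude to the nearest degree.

≈ 46°N, 92°E

Convert each endpoint to a unit vector on the sphere (x = cos φ cos λ, y = cos φ sin λ, z = sin φ).
The central angle between the endpoints is δ = arccos(p₁·p₂) ≈ 2.001 rad (114.7°). The total great-circle distance is δ·R ≈ 2.001 × 6371 ≈ 12749 km, so the target fraction is f = 3000/12749 ≈ 0.235.
Interpolate at f ≈ 0.235 with slerp weights a = sin((1−f)δ)/sin δ ≈ 1.099, b = sin(fδ)/sin δ ≈ 0.499.
p = a·p₁ + b·p₂ ≈ (-0.027, 0.694, 0.720); φ = arcsin(p_z) ≈ 46.02°, λ = atan2(p_y, p_x) ≈ 92.26°.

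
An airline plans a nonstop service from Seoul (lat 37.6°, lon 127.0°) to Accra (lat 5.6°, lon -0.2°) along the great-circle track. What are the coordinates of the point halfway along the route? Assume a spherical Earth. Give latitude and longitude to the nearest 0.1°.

≈ lat 41.0°, lon 50.5°

Convert each endpoint to a unit vector on the sphere (x = cos φ cos λ, y = cos φ sin λ, z = sin φ).
The central angle between the endpoints is δ = arccos(p₁·p₂) ≈ 2.001 rad (114.7°).
Interpolate at f = 1/2 with slerp weights a = sin((1−f)δ)/sin δ ≈ 0.926, b = sin(fδ)/sin δ ≈ 0.926.
p = a·p₁ + b·p₂ ≈ (0.480, 0.583, 0.656); φ = arcsin(p_z) ≈ 40.96°, λ = atan2(p_y, p_x) ≈ 50.52°.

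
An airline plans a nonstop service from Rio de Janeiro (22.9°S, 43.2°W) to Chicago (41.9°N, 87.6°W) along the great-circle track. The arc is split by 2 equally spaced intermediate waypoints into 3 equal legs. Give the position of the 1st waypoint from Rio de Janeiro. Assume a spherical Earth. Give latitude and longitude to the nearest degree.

Convert each endpoint to a unit vector on the sphere (x = cos φ cos λ, y = cos φ sin λ, z = sin φ).
The central angle between the endpoints is δ = arccos(p₁·p₂) ≈ 1.339 rad (76.7°).
Interpolate at f = 1/3 with slerp weights a = sin((1−f)δ)/sin δ ≈ 0.800, b = sin(fδ)/sin δ ≈ 0.443.
p = a·p₁ + b·p₂ ≈ (0.551, -0.834, -0.015); φ = arcsin(p_z) ≈ -0.87°, λ = atan2(p_y, p_x) ≈ -56.55°.

≈ 1°S, 57°W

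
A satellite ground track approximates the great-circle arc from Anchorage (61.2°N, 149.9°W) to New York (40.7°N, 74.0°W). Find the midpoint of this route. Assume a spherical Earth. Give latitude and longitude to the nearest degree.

From cos δ = sin φ₁ sin φ₂ + cos φ₁ cos φ₂ cos Δλ, the central angle is δ ≈ 0.849 rad (48.7°).
Interpolate at f = 1/2 with slerp weights a = sin((1−f)δ)/sin δ ≈ 0.549, b = sin(fδ)/sin δ ≈ 0.549.
p = a·p₁ + b·p₂ ≈ (-0.114, -0.532, 0.839); φ = arcsin(p_z) ≈ 57.00°, λ = atan2(p_y, p_x) ≈ -102.09°.

≈ 57°N, 102°W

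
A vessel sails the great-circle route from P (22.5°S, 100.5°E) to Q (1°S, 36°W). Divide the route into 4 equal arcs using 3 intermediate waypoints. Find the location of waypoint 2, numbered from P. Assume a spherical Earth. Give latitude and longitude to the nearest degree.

≈ (29°S, 27°E)

Write both endpoints as unit vectors p₁, p₂ with components (cos φ cos λ, cos φ sin λ, sin φ).
The central angle between the endpoints is δ = arccos(p₁·p₂) ≈ 2.296 rad (131.6°).
Interpolate at f = 2/4 with slerp weights a = sin((1−f)δ)/sin δ ≈ 1.219, b = sin(fδ)/sin δ ≈ 1.219.
p = a·p₁ + b·p₂ ≈ (0.781, 0.391, -0.488); φ = arcsin(p_z) ≈ -29.19°, λ = atan2(p_y, p_x) ≈ 26.60°.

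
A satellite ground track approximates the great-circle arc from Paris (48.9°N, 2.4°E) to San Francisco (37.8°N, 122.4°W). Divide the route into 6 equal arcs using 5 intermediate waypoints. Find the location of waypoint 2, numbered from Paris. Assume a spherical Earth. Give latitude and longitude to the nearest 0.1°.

Write both endpoints as unit vectors p₁, p₂ with components (cos φ cos λ, cos φ sin λ, sin φ).
The central angle between the endpoints is δ = arccos(p₁·p₂) ≈ 1.405 rad (80.5°).
Interpolate at f = 2/6 with slerp weights a = sin((1−f)δ)/sin δ ≈ 0.817, b = sin(fδ)/sin δ ≈ 0.458.
p = a·p₁ + b·p₂ ≈ (0.343, -0.283, 0.896); φ = arcsin(p_z) ≈ 63.62°, λ = atan2(p_y, p_x) ≈ -39.53°.

≈ 63.6°N, 39.5°W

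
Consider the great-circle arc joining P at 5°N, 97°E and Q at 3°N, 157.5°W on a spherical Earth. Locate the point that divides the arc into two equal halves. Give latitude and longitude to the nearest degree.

Write both endpoints as unit vectors p₁, p₂ with components (cos φ cos λ, cos φ sin λ, sin φ).
The central angle between the endpoints is δ = arccos(p₁·p₂) ≈ 1.835 rad (105.1°).
Interpolate at f = 1/2 with slerp weights a = sin((1−f)δ)/sin δ ≈ 0.823, b = sin(fδ)/sin δ ≈ 0.823.
p = a·p₁ + b·p₂ ≈ (-0.859, 0.499, 0.115); φ = arcsin(p_z) ≈ 6.59°, λ = atan2(p_y, p_x) ≈ 149.84°.

≈ 7°N, 150°E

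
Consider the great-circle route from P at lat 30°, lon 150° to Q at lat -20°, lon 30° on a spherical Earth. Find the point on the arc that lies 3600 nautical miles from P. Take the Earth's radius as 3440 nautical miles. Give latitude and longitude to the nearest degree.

≈ lat 11°, lon 88°

Convert each endpoint to a unit vector on the sphere (x = cos φ cos λ, y = cos φ sin λ, z = sin φ).
The central angle between the endpoints is δ = arccos(p₁·p₂) ≈ 2.187 rad (125.3°). The total great-circle distance is δ·R ≈ 2.187 × 3440 ≈ 7523 nmi, so the target fraction is f = 3600/7523 ≈ 0.479.
Interpolate at f ≈ 0.479 with slerp weights a = sin((1−f)δ)/sin δ ≈ 1.114, b = sin(fδ)/sin δ ≈ 1.061.
p = a·p₁ + b·p₂ ≈ (0.028, 0.981, 0.194); φ = arcsin(p_z) ≈ 11.19°, λ = atan2(p_y, p_x) ≈ 88.36°.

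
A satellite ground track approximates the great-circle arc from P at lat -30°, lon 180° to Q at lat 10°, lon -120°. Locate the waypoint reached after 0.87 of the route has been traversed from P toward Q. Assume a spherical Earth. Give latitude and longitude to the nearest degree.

Convert each endpoint to a unit vector on the sphere (x = cos φ cos λ, y = cos φ sin λ, z = sin φ).
The central angle between the endpoints is δ = arccos(p₁·p₂) ≈ 1.224 rad (70.1°).
Interpolate at f = 0.87 with slerp weights a = sin((1−f)δ)/sin δ ≈ 0.169, b = sin(fδ)/sin δ ≈ 0.930.
p = a·p₁ + b·p₂ ≈ (-0.604, -0.793, 0.077); φ = arcsin(p_z) ≈ 4.43°, λ = atan2(p_y, p_x) ≈ -127.28°.

≈ lat 4°, lon -127°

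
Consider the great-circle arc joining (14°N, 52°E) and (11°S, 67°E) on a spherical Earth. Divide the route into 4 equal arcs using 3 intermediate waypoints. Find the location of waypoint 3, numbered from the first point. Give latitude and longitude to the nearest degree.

Convert each endpoint to a unit vector on the sphere (x = cos φ cos λ, y = cos φ sin λ, z = sin φ).
The central angle between the endpoints is δ = arccos(p₁·p₂) ≈ 0.508 rad (29.1°).
Interpolate at f = 3/4 with slerp weights a = sin((1−f)δ)/sin δ ≈ 0.260, b = sin(fδ)/sin δ ≈ 0.764.
p = a·p₁ + b·p₂ ≈ (0.449, 0.890, -0.083); φ = arcsin(p_z) ≈ -4.75°, λ = atan2(p_y, p_x) ≈ 63.24°.

≈ (5°S, 63°E)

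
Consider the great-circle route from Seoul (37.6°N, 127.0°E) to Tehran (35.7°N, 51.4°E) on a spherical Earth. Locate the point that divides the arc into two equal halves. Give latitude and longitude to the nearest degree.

≈ (43°N, 89°E)

Write both endpoints as unit vectors p₁, p₂ with components (cos φ cos λ, cos φ sin λ, sin φ).
The central angle between the endpoints is δ = arccos(p₁·p₂) ≈ 1.029 rad (58.9°).
Interpolate at f = 1/2 with slerp weights a = sin((1−f)δ)/sin δ ≈ 0.574, b = sin(fδ)/sin δ ≈ 0.574.
p = a·p₁ + b·p₂ ≈ (0.017, 0.728, 0.686); φ = arcsin(p_z) ≈ 43.28°, λ = atan2(p_y, p_x) ≈ 88.65°.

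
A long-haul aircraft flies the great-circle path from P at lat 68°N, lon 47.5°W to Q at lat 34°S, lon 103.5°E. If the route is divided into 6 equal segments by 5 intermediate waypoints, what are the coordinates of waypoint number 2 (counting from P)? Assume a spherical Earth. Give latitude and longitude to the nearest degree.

≈ lat 57°N, lon 71°E

Convert each endpoint to a unit vector on the sphere (x = cos φ cos λ, y = cos φ sin λ, z = sin φ).
The central angle between the endpoints is δ = arccos(p₁·p₂) ≈ 2.482 rad (142.2°).
Interpolate at f = 2/6 with slerp weights a = sin((1−f)δ)/sin δ ≈ 1.626, b = sin(fδ)/sin δ ≈ 1.201.
p = a·p₁ + b·p₂ ≈ (0.179, 0.519, 0.836); φ = arcsin(p_z) ≈ 56.70°, λ = atan2(p_y, p_x) ≈ 70.97°.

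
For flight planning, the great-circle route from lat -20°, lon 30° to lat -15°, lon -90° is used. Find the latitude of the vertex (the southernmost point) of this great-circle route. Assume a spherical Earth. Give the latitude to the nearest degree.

≈ -32°

The great circle lies in the plane with unit normal n̂ = (p₁ × p₂)/|p₁ × p₂|.
Here n̂_z ≈ -0.844; the vertex latitude is φ_max = arccos|n̂_z| ≈ 32.4°.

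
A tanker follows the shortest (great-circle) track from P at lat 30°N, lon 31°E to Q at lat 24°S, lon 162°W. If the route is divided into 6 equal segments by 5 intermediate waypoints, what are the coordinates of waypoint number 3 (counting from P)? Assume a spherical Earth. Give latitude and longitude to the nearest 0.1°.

≈ lat 24.3°N, lon 127.7°E

Write both endpoints as unit vectors p₁, p₂ with components (cos φ cos λ, cos φ sin λ, sin φ).
The central angle between the endpoints is δ = arccos(p₁·p₂) ≈ 2.914 rad (167.0°).
Interpolate at f = 3/6 with slerp weights a = sin((1−f)δ)/sin δ ≈ 4.406, b = sin(fδ)/sin δ ≈ 4.406.
p = a·p₁ + b·p₂ ≈ (-0.557, 0.721, 0.411); φ = arcsin(p_z) ≈ 24.26°, λ = atan2(p_y, p_x) ≈ 127.69°.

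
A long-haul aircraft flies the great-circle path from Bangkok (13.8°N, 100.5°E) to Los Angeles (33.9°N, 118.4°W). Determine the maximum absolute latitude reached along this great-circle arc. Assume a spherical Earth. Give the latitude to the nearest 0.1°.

≈ 54.4°N

The great circle lies in the plane with unit normal n̂ = (p₁ × p₂)/|p₁ × p₂|.
Here n̂_z ≈ +0.582; the vertex latitude is φ_max = arccos|n̂_z| ≈ 54.4°.
Check via Clairaut: cos φ_max = |cos φ₁| · sin C = cos(13.8°)·sin(36.8°) ≈ 0.582, again giving ≈ 54.4°.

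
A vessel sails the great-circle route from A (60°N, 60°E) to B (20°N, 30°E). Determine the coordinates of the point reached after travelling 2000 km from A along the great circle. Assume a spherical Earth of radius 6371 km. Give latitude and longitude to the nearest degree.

≈ (45°N, 43°E)

From cos δ = sin φ₁ sin φ₂ + cos φ₁ cos φ₂ cos Δλ, the central angle is δ ≈ 0.791 rad (45.3°). The total great-circle distance is δ·R ≈ 0.791 × 6371 ≈ 5040 km, so the target fraction is f = 2000/5040 ≈ 0.397.
Interpolate at f ≈ 0.397 with slerp weights a = sin((1−f)δ)/sin δ ≈ 0.646, b = sin(fδ)/sin δ ≈ 0.434.
p = a·p₁ + b·p₂ ≈ (0.515, 0.484, 0.708); φ = arcsin(p_z) ≈ 45.06°, λ = atan2(p_y, p_x) ≈ 43.21°.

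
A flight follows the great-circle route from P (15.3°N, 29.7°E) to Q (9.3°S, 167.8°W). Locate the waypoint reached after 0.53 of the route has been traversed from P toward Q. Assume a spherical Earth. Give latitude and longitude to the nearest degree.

Convert each endpoint to a unit vector on the sphere (x = cos φ cos λ, y = cos φ sin λ, z = sin φ).
The central angle between the endpoints is δ = arccos(p₁·p₂) ≈ 2.826 rad (161.9°).
Interpolate at f = 0.53 with slerp weights a = sin((1−f)δ)/sin δ ≈ 3.123, b = sin(fδ)/sin δ ≈ 3.209.
p = a·p₁ + b·p₂ ≈ (-0.478, 0.823, 0.306); φ = arcsin(p_z) ≈ 17.79°, λ = atan2(p_y, p_x) ≈ 120.16°.

≈ (18°N, 120°E)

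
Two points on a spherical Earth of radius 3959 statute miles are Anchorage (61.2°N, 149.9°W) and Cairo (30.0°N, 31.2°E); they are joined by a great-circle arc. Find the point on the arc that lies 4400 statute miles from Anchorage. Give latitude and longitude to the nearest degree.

Convert each endpoint to a unit vector on the sphere (x = cos φ cos λ, y = cos φ sin λ, z = sin φ).
The central angle between the endpoints is δ = arccos(p₁·p₂) ≈ 1.550 rad (88.8°). The total great-circle distance is δ·R ≈ 1.550 × 3959 ≈ 6136 mi, so the target fraction is f = 4400/6136 ≈ 0.717.
Interpolate at f ≈ 0.717 with slerp weights a = sin((1−f)δ)/sin δ ≈ 0.425, b = sin(fδ)/sin δ ≈ 0.897.
p = a·p₁ + b·p₂ ≈ (0.487, 0.300, 0.820); φ = arcsin(p_z) ≈ 55.12°, λ = atan2(p_y, p_x) ≈ 31.59°.

≈ 55°N, 32°E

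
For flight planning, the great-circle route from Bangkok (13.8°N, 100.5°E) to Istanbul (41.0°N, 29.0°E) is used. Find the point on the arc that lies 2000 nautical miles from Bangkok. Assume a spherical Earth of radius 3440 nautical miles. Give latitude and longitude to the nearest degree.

Convert each endpoint to a unit vector on the sphere (x = cos φ cos λ, y = cos φ sin λ, z = sin φ).
The central angle between the endpoints is δ = arccos(p₁·p₂) ≈ 1.171 rad (67.1°). The total great-circle distance is δ·R ≈ 1.171 × 3440 ≈ 4029 nmi, so the target fraction is f = 2000/4029 ≈ 0.496.
Interpolate at f ≈ 0.496 with slerp weights a = sin((1−f)δ)/sin δ ≈ 0.604, b = sin(fδ)/sin δ ≈ 0.596.
p = a·p₁ + b·p₂ ≈ (0.287, 0.795, 0.535); φ = arcsin(p_z) ≈ 32.35°, λ = atan2(p_y, p_x) ≈ 70.16°.

≈ 32°N, 70°E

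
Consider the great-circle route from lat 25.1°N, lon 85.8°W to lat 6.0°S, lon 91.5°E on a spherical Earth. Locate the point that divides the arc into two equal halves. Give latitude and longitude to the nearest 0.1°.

From cos δ = sin φ₁ sin φ₂ + cos φ₁ cos φ₂ cos Δλ, the central angle is δ ≈ 2.805 rad (160.7°).
Interpolate at f = 1/2 with slerp weights a = sin((1−f)δ)/sin δ ≈ 2.987, b = sin(fδ)/sin δ ≈ 2.987.
p = a·p₁ + b·p₂ ≈ (0.120, 0.272, 0.955); φ = arcsin(p_z) ≈ 72.70°, λ = atan2(p_y, p_x) ≈ 66.13°.

≈ lat 72.7°N, lon 66.1°E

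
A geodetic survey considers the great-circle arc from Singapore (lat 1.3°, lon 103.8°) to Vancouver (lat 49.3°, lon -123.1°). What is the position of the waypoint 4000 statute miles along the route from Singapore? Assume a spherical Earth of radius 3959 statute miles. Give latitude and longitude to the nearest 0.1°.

≈ lat 47.0°, lon 144.7°

Write both endpoints as unit vectors p₁, p₂ with components (cos φ cos λ, cos φ sin λ, sin φ).
The central angle between the endpoints is δ = arccos(p₁·p₂) ≈ 2.013 rad (115.4°). The total great-circle distance is δ·R ≈ 2.013 × 3959 ≈ 7971 mi, so the target fraction is f = 4000/7971 ≈ 0.502.
Interpolate at f ≈ 0.502 with slerp weights a = sin((1−f)δ)/sin δ ≈ 0.933, b = sin(fδ)/sin δ ≈ 0.937.
p = a·p₁ + b·p₂ ≈ (-0.556, 0.394, 0.732); φ = arcsin(p_z) ≈ 47.04°, λ = atan2(p_y, p_x) ≈ 144.71°.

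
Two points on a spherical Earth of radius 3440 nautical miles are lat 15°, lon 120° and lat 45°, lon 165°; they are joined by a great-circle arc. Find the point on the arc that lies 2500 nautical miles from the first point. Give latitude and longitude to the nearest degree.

≈ lat 42°, lon 157°

The haversine formula gives a central angle δ ≈ 0.842 rad (48.2°) between the endpoints. The total great-circle distance is δ·R ≈ 0.842 × 3440 ≈ 2896 nmi, so the target fraction is f = 2500/2896 ≈ 0.863.
Interpolate at f ≈ 0.863 with slerp weights a = sin((1−f)δ)/sin δ ≈ 0.154, b = sin(fδ)/sin δ ≈ 0.891.
p = a·p₁ + b·p₂ ≈ (-0.683, 0.292, 0.670); φ = arcsin(p_z) ≈ 42.05°, λ = atan2(p_y, p_x) ≈ 156.85°.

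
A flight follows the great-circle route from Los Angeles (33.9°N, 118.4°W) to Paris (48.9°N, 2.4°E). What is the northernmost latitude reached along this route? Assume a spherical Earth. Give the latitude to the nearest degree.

The great circle lies in the plane with unit normal n̂ = (p₁ × p₂)/|p₁ × p₂|.
Here n̂_z ≈ +0.473; the vertex latitude is φ_max = arccos|n̂_z| ≈ 61.7°.

≈ 62°N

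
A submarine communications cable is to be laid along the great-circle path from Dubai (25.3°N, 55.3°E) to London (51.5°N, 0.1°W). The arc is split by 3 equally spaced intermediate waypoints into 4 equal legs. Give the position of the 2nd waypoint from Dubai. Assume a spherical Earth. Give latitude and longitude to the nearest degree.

Write both endpoints as unit vectors p₁, p₂ with components (cos φ cos λ, cos φ sin λ, sin φ).
The central angle between the endpoints is δ = arccos(p₁·p₂) ≈ 0.858 rad (49.2°).
Interpolate at f = 2/4 with slerp weights a = sin((1−f)δ)/sin δ ≈ 0.550, b = sin(fδ)/sin δ ≈ 0.550.
p = a·p₁ + b·p₂ ≈ (0.625, 0.408, 0.665); φ = arcsin(p_z) ≈ 41.70°, λ = atan2(p_y, p_x) ≈ 33.13°.

≈ 42°N, 33°E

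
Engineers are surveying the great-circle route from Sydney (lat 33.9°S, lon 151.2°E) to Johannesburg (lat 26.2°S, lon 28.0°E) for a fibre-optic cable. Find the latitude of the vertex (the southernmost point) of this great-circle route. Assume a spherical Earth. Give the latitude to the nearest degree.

The great circle lies in the plane with unit normal n̂ = (p₁ × p₂)/|p₁ × p₂|.
Here n̂_z ≈ -0.631; the vertex latitude is φ_max = arccos|n̂_z| ≈ 50.8°.
Check via Clairaut: cos φ_max = |cos φ₁| · sin C = cos(33.9°)·sin(130.5°) ≈ 0.631, again giving ≈ 50.8°.

≈ 51°S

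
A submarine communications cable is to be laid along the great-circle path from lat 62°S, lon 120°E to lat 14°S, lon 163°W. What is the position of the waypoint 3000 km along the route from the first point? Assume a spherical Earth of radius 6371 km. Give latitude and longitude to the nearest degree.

The haversine formula gives a central angle δ ≈ 1.249 rad (71.6°) between the endpoints. The total great-circle distance is δ·R ≈ 1.249 × 6371 ≈ 7959 km, so the target fraction is f = 3000/7959 ≈ 0.377.
Interpolate at f ≈ 0.377 with slerp weights a = sin((1−f)δ)/sin δ ≈ 0.740, b = sin(fδ)/sin δ ≈ 0.478.
p = a·p₁ + b·p₂ ≈ (-0.617, 0.165, -0.769); φ = arcsin(p_z) ≈ -50.27°, λ = atan2(p_y, p_x) ≈ 165.02°.

≈ lat 50°S, lon 165°E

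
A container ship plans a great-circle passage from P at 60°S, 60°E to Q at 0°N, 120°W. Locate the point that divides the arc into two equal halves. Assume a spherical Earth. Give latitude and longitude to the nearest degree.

≈ 60°S, 120°W

Write both endpoints as unit vectors p₁, p₂ with components (cos φ cos λ, cos φ sin λ, sin φ).
The central angle between the endpoints is δ = arccos(p₁·p₂) ≈ 2.094 rad (120.0°).
Interpolate at f = 1/2 with slerp weights a = sin((1−f)δ)/sin δ ≈ 1.000, b = sin(fδ)/sin δ ≈ 1.000.
p = a·p₁ + b·p₂ ≈ (-0.250, -0.433, -0.866); φ = arcsin(p_z) ≈ -60.00°, λ = atan2(p_y, p_x) ≈ -120.00°.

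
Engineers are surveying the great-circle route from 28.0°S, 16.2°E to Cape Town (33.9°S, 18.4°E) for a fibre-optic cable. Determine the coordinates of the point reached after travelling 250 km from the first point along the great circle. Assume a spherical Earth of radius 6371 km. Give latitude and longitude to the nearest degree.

≈ 30°S, 17°E

Convert each endpoint to a unit vector on the sphere (x = cos φ cos λ, y = cos φ sin λ, z = sin φ).
The central angle between the endpoints is δ = arccos(p₁·p₂) ≈ 0.108 rad (6.2°). The total great-circle distance is δ·R ≈ 0.108 × 6371 ≈ 689 km, so the target fraction is f = 250/689 ≈ 0.363.
Interpolate at f ≈ 0.363 with slerp weights a = sin((1−f)δ)/sin δ ≈ 0.638, b = sin(fδ)/sin δ ≈ 0.364.
p = a·p₁ + b·p₂ ≈ (0.827, 0.252, -0.502); φ = arcsin(p_z) ≈ -30.15°, λ = atan2(p_y, p_x) ≈ 16.97°.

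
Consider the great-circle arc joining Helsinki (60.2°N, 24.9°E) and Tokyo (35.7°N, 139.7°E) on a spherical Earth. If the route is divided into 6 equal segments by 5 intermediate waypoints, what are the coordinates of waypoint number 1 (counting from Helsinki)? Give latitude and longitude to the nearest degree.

The haversine formula gives a central angle δ ≈ 1.227 rad (70.3°) between the endpoints.
Interpolate at f = 1/6 with slerp weights a = sin((1−f)δ)/sin δ ≈ 0.906, b = sin(fδ)/sin δ ≈ 0.216.
p = a·p₁ + b·p₂ ≈ (0.275, 0.303, 0.912); φ = arcsin(p_z) ≈ 65.85°, λ = atan2(p_y, p_x) ≈ 47.77°.

≈ (66°N, 48°E)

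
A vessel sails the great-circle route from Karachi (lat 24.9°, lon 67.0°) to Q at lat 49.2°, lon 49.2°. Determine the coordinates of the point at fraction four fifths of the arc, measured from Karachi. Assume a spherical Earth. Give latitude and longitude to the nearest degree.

≈ lat 45°, lon 54°

From cos δ = sin φ₁ sin φ₂ + cos φ₁ cos φ₂ cos Δλ, the central angle is δ ≈ 0.489 rad (28.0°).
Interpolate at f = 4/5 with slerp weights a = sin((1−f)δ)/sin δ ≈ 0.208, b = sin(fδ)/sin δ ≈ 0.812.
p = a·p₁ + b·p₂ ≈ (0.420, 0.575, 0.702); φ = arcsin(p_z) ≈ 44.58°, λ = atan2(p_y, p_x) ≈ 53.84°.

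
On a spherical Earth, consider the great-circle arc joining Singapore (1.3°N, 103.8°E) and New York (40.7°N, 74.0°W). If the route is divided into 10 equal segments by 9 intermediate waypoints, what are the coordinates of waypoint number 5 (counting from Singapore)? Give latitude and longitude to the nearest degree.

≈ (70°N, 97°E)

The haversine formula gives a central angle δ ≈ 2.408 rad (138.0°) between the endpoints.
Interpolate at f = 5/10 with slerp weights a = sin((1−f)δ)/sin δ ≈ 1.394, b = sin(fδ)/sin δ ≈ 1.394.
p = a·p₁ + b·p₂ ≈ (-0.041, 0.337, 0.940); φ = arcsin(p_z) ≈ 70.13°, λ = atan2(p_y, p_x) ≈ 96.95°.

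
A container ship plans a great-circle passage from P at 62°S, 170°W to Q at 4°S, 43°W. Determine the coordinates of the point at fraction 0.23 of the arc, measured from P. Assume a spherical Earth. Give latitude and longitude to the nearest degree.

≈ 67°S, 115°W

From cos δ = sin φ₁ sin φ₂ + cos φ₁ cos φ₂ cos Δλ, the central angle is δ ≈ 1.793 rad (102.7°).
Interpolate at f = 0.23 with slerp weights a = sin((1−f)δ)/sin δ ≈ 1.007, b = sin(fδ)/sin δ ≈ 0.411.
p = a·p₁ + b·p₂ ≈ (-0.166, -0.362, -0.917); φ = arcsin(p_z) ≈ -66.56°, λ = atan2(p_y, p_x) ≈ -114.62°.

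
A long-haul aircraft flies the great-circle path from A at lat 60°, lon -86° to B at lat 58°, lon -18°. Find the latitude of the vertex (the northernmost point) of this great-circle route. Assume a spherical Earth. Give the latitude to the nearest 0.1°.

≈ 63.6°

The great circle lies in the plane with unit normal n̂ = (p₁ × p₂)/|p₁ × p₂|.
Here n̂_z ≈ +0.445; the vertex latitude is φ_max = arccos|n̂_z| ≈ 63.6°.
Check via Clairaut: cos φ_max = |cos φ₁| · sin C = cos(60.0°)·sin(62.8°) ≈ 0.445, again giving ≈ 63.6°.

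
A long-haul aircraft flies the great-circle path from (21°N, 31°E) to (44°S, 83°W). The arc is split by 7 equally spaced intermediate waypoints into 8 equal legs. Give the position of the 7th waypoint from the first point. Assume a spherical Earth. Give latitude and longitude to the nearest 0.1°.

≈ (42.2°S, 62.3°W)

Convert each endpoint to a unit vector on the sphere (x = cos φ cos λ, y = cos φ sin λ, z = sin φ).
The central angle between the endpoints is δ = arccos(p₁·p₂) ≈ 2.120 rad (121.5°).
Interpolate at f = 7/8 with slerp weights a = sin((1−f)δ)/sin δ ≈ 0.307, b = sin(fδ)/sin δ ≈ 1.125.
p = a·p₁ + b·p₂ ≈ (0.344, -0.656, -0.672); φ = arcsin(p_z) ≈ -42.20°, λ = atan2(p_y, p_x) ≈ -62.29°.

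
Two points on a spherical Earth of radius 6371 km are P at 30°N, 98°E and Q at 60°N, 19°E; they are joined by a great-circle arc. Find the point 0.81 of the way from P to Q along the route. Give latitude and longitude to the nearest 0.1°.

Convert each endpoint to a unit vector on the sphere (x = cos φ cos λ, y = cos φ sin λ, z = sin φ).
The central angle between the endpoints is δ = arccos(p₁·p₂) ≈ 1.029 rad (59.0°).
Interpolate at f = 0.81 with slerp weights a = sin((1−f)δ)/sin δ ≈ 0.227, b = sin(fδ)/sin δ ≈ 0.864.
p = a·p₁ + b·p₂ ≈ (0.381, 0.335, 0.862); φ = arcsin(p_z) ≈ 59.50°, λ = atan2(p_y, p_x) ≈ 41.32°.

≈ 59.5°N, 41.3°E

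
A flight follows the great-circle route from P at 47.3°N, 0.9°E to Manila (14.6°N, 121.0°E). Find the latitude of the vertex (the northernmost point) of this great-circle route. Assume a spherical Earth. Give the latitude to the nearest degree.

The great circle lies in the plane with unit normal n̂ = (p₁ × p₂)/|p₁ × p₂|.
Here n̂_z ≈ +0.574; the vertex latitude is φ_max = arccos|n̂_z| ≈ 55.0°.
Check via Clairaut: cos φ_max = |cos φ₁| · sin C = cos(47.3°)·sin(57.8°) ≈ 0.574, again giving ≈ 55.0°.

≈ 55°N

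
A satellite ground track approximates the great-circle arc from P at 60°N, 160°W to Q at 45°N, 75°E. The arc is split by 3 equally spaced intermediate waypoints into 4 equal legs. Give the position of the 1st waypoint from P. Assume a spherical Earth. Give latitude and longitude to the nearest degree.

≈ 70°N, 168°E

The haversine formula gives a central angle δ ≈ 1.149 rad (65.8°) between the endpoints.
Interpolate at f = 1/4 with slerp weights a = sin((1−f)δ)/sin δ ≈ 0.832, b = sin(fδ)/sin δ ≈ 0.311.
p = a·p₁ + b·p₂ ≈ (-0.334, 0.070, 0.940); φ = arcsin(p_z) ≈ 70.05°, λ = atan2(p_y, p_x) ≈ 168.19°.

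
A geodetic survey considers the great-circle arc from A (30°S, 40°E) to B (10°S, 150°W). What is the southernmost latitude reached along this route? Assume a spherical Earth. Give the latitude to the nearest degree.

The great circle lies in the plane with unit normal n̂ = (p₁ × p₂)/|p₁ × p₂|.
Here n̂_z ≈ +0.225; the vertex latitude is φ_max = arccos|n̂_z| ≈ 77.0°.
Check via Clairaut: cos φ_max = |cos φ₁| · sin C = cos(30.0°)·sin(164.9°) ≈ 0.225, again giving ≈ 77.0°.

≈ 77°S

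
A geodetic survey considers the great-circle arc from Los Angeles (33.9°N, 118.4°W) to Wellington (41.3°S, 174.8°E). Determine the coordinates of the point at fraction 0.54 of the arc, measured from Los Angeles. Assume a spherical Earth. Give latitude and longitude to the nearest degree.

Convert each endpoint to a unit vector on the sphere (x = cos φ cos λ, y = cos φ sin λ, z = sin φ).
The central angle between the endpoints is δ = arccos(p₁·p₂) ≈ 1.694 rad (97.0°).
Interpolate at f = 0.54 with slerp weights a = sin((1−f)δ)/sin δ ≈ 0.708, b = sin(fδ)/sin δ ≈ 0.798.
p = a·p₁ + b·p₂ ≈ (-0.877, -0.463, -0.132); φ = arcsin(p_z) ≈ -7.59°, λ = atan2(p_y, p_x) ≈ -152.19°.

≈ 8°S, 152°W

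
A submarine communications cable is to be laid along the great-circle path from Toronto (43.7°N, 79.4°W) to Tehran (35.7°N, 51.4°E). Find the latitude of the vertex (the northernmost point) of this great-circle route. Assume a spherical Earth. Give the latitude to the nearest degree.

≈ 64°N

The great circle lies in the plane with unit normal n̂ = (p₁ × p₂)/|p₁ × p₂|.
Here n̂_z ≈ +0.445; the vertex latitude is φ_max = arccos|n̂_z| ≈ 63.6°.
Check via Clairaut: cos φ_max = |cos φ₁| · sin C = cos(43.7°)·sin(37.9°) ≈ 0.445, again giving ≈ 63.6°.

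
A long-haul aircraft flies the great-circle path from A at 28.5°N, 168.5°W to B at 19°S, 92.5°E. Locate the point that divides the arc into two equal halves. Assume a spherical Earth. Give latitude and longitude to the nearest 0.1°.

≈ 7.3°N, 139.5°E

Convert each endpoint to a unit vector on the sphere (x = cos φ cos λ, y = cos φ sin λ, z = sin φ).
The central angle between the endpoints is δ = arccos(p₁·p₂) ≈ 1.860 rad (106.6°).
Interpolate at f = 1/2 with slerp weights a = sin((1−f)δ)/sin δ ≈ 0.836, b = sin(fδ)/sin δ ≈ 0.836.
p = a·p₁ + b·p₂ ≈ (-0.755, 0.644, 0.127); φ = arcsin(p_z) ≈ 7.28°, λ = atan2(p_y, p_x) ≈ 139.55°.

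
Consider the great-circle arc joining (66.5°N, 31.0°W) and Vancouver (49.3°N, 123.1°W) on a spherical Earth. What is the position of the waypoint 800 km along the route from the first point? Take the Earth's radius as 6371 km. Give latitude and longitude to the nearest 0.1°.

≈ (68.8°N, 49.0°W)

From cos δ = sin φ₁ sin φ₂ + cos φ₁ cos φ₂ cos Δλ, the central angle is δ ≈ 0.815 rad (46.7°). The total great-circle distance is δ·R ≈ 0.815 × 6371 ≈ 5194 km, so the target fraction is f = 800/5194 ≈ 0.154.
Interpolate at f ≈ 0.154 with slerp weights a = sin((1−f)δ)/sin δ ≈ 0.874, b = sin(fδ)/sin δ ≈ 0.172.
p = a·p₁ + b·p₂ ≈ (0.238, -0.274, 0.932); φ = arcsin(p_z) ≈ 68.76°, λ = atan2(p_y, p_x) ≈ -49.03°.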